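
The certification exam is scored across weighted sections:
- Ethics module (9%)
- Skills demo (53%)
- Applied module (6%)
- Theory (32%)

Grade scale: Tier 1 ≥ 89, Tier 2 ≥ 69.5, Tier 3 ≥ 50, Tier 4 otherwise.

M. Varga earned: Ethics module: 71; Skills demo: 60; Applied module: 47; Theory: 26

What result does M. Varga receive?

Weighted total:
  Ethics module 71 × 0.09 = 6.39
  Skills demo 60 × 0.53 = 31.8
  Applied module 47 × 0.06 = 2.82
  Theory 26 × 0.32 = 8.32
Sum = 49.33
49.33 < 50 → Tier 4

Tier 4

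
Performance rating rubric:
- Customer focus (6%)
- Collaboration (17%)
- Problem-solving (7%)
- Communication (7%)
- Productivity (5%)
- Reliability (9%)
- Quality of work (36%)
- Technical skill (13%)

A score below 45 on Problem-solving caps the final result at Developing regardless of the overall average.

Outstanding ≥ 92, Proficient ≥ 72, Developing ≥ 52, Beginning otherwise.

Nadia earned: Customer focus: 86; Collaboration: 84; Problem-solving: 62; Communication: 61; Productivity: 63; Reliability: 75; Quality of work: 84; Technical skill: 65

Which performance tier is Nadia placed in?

Proficient

Problem-solving score 62 ≥ 45: minimum met.
Weighted total:
  Customer focus 86 × 0.06 = 5.16
  Collaboration 84 × 0.17 = 14.28
  Problem-solving 62 × 0.07 = 4.34
  Communication 61 × 0.07 = 4.27
  Productivity 63 × 0.05 = 3.15
  Reliability 75 × 0.09 = 6.75
  Quality of work 84 × 0.36 = 30.24
  Technical skill 65 × 0.13 = 8.45
Sum = 76.64
76.64 is ≥ 72 and < 92 → Proficient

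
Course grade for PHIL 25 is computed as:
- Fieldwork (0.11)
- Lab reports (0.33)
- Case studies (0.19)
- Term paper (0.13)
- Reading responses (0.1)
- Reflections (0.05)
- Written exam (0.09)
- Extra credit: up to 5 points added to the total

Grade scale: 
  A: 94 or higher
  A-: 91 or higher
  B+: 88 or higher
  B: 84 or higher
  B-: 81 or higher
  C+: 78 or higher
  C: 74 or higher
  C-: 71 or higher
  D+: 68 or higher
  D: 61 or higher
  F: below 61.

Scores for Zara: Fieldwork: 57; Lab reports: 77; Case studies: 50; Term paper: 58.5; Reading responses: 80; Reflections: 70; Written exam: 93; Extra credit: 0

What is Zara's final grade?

D+

Weighted total:
  Fieldwork 57 × 0.11 = 6.27
  Lab reports 77 × 0.33 = 25.41
  Case studies 50 × 0.19 = 9.5
  Term paper 58.5 × 0.13 = 7.605
  Reading responses 80 × 0.1 = 8
  Reflections 70 × 0.05 = 3.5
  Written exam 93 × 0.09 = 8.37
Sum = 68.655
Extra credit: 68.655 + 0 = 68.655
68.655 is ≥ 68 and < 71 → D+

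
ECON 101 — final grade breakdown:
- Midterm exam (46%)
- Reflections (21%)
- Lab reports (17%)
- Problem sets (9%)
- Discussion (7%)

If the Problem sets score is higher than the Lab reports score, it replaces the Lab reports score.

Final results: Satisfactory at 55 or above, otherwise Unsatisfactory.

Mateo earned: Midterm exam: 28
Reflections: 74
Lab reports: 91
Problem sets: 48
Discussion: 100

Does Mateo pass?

Satisfactory

Problem sets (48) ≤ Lab reports (91), so Lab reports stays at 91.
Weighted total:
  Midterm exam 28 × 0.46 = 12.88
  Reflections 74 × 0.21 = 15.54
  Lab reports 91 × 0.17 = 15.47
  Problem sets 48 × 0.09 = 4.32
  Discussion 100 × 0.07 = 7
Sum = 55.21
55.21 ≥ 55 → Satisfactory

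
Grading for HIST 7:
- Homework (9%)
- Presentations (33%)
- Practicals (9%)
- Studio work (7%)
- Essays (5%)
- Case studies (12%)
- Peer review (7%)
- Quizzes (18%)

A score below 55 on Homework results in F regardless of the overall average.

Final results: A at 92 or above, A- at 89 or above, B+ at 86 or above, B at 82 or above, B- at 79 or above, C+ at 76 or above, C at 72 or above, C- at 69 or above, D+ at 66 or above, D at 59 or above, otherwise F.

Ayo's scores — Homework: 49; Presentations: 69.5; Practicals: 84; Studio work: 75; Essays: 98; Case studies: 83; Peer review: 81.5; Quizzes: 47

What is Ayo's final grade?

Homework score 49 < 55: minimum not met.
Weighted total:
  Homework 49 × 0.09 = 4.41
  Presentations 69.5 × 0.33 = 22.935
  Practicals 84 × 0.09 = 7.56
  Studio work 75 × 0.07 = 5.25
  Essays 98 × 0.05 = 4.9
  Case studies 83 × 0.12 = 9.96
  Peer review 81.5 × 0.07 = 5.705
  Quizzes 47 × 0.18 = 8.46
Sum = 69.18
Because the Homework minimum was not met, the result is F.

F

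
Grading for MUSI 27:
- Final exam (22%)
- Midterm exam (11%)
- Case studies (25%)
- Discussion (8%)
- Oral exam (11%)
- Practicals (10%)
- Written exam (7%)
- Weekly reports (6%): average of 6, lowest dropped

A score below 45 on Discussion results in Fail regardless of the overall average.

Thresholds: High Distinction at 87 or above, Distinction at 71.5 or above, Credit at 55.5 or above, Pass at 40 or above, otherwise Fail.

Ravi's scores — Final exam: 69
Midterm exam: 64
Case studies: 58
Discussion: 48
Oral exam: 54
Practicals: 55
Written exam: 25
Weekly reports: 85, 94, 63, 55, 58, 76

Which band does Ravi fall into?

Weekly reports: drop 55 → average of remaining 5 = 376/5 = 75.2
Discussion score 48 ≥ 45: minimum met.
Weighted total:
  Final exam 69 × 0.22 = 15.18
  Midterm exam 64 × 0.11 = 7.04
  Case studies 58 × 0.25 = 14.5
  Discussion 48 × 0.08 = 3.84
  Oral exam 54 × 0.11 = 5.94
  Practicals 55 × 0.1 = 5.5
  Written exam 25 × 0.07 = 1.75
  Weekly reports 75.2 × 0.06 = 4.512
Sum = 58.262
58.262 is ≥ 55.5 and < 71.5 → Credit

Credit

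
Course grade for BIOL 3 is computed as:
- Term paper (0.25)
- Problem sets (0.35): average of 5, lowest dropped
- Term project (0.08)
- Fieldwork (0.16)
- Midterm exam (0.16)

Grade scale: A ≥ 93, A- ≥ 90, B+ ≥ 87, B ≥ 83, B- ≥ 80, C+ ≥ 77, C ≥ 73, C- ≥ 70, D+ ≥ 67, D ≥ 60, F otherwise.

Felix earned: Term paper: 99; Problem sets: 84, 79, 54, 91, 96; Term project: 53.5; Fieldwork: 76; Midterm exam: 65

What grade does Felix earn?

B-

Problem sets: drop 54 → average of remaining 4 = 350/4 = 87.5
Weighted total:
  Term paper 99 × 0.25 = 24.75
  Problem sets 87.5 × 0.35 = 30.625
  Term project 53.5 × 0.08 = 4.28
  Fieldwork 76 × 0.16 = 12.16
  Midterm exam 65 × 0.16 = 10.4
Sum = 82.215
82.215 is ≥ 80 and < 83 → B-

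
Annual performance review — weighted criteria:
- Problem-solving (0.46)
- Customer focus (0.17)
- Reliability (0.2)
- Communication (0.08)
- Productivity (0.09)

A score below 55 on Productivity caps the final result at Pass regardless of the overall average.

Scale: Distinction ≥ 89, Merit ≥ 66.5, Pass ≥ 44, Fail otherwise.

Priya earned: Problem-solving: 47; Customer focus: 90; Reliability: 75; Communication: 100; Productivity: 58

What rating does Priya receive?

Pass

Productivity score 58 ≥ 55: minimum met.
Weighted total:
  Problem-solving 47 × 0.46 = 21.62
  Customer focus 90 × 0.17 = 15.3
  Reliability 75 × 0.2 = 15
  Communication 100 × 0.08 = 8
  Productivity 58 × 0.09 = 5.22
Sum = 65.14
65.14 is ≥ 44 and < 66.5 → Pass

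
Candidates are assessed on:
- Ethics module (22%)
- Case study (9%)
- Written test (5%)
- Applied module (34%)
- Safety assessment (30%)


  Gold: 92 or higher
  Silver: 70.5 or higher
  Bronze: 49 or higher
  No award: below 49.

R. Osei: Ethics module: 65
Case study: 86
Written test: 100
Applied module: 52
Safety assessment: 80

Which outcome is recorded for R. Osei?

Bronze

Weighted total:
  Ethics module 65 × 0.22 = 14.3
  Case study 86 × 0.09 = 7.74
  Written test 100 × 0.05 = 5
  Applied module 52 × 0.34 = 17.68
  Safety assessment 80 × 0.3 = 24
Sum = 68.72
68.72 is ≥ 49 and < 70.5 → Bronze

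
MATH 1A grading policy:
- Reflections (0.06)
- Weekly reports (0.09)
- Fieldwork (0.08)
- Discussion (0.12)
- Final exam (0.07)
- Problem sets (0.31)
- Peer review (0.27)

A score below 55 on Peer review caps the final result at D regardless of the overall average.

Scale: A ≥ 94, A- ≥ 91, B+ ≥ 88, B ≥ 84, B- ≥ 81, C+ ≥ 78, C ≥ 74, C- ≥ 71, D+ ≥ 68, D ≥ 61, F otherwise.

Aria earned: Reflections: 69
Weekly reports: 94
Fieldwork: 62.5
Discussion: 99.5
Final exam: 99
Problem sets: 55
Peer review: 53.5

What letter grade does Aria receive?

Peer review score 53.5 < 55: minimum not met.
Weighted total:
  Reflections 69 × 0.06 = 4.14
  Weekly reports 94 × 0.09 = 8.46
  Fieldwork 62.5 × 0.08 = 5
  Discussion 99.5 × 0.12 = 11.94
  Final exam 99 × 0.07 = 6.93
  Problem sets 55 × 0.31 = 17.05
  Peer review 53.5 × 0.27 = 14.445
Sum = 67.965
67.965 would be D; cap at D applies → D.

D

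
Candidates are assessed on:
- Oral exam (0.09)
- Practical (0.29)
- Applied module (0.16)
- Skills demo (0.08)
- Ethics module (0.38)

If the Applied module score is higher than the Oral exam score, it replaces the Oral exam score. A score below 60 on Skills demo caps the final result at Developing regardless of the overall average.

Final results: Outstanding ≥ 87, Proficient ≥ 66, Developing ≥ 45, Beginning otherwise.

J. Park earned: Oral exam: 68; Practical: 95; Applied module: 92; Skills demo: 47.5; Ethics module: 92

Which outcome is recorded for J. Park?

Developing

Applied module (92) > Oral exam (68), so Oral exam counts as 92.
Skills demo score 47.5 < 60: minimum not met.
Weighted total:
  Oral exam 92 × 0.09 = 8.28
  Practical 95 × 0.29 = 27.55
  Applied module 92 × 0.16 = 14.72
  Skills demo 47.5 × 0.08 = 3.8
  Ethics module 92 × 0.38 = 34.96
Sum = 89.31
89.31 would be Outstanding; cap at Developing applies → Developing.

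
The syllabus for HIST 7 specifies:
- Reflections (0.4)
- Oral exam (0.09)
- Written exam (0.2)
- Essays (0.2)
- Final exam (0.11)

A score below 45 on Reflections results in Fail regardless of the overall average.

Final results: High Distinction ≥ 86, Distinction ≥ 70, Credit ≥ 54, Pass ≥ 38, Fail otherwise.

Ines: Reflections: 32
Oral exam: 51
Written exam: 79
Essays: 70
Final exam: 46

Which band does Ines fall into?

Reflections score 32 < 45: minimum not met.
Weighted total:
  Reflections 32 × 0.4 = 12.8
  Oral exam 51 × 0.09 = 4.59
  Written exam 79 × 0.2 = 15.8
  Essays 70 × 0.2 = 14
  Final exam 46 × 0.11 = 5.06
Sum = 52.25
Because the Reflections minimum was not met, the result is Fail.

Fail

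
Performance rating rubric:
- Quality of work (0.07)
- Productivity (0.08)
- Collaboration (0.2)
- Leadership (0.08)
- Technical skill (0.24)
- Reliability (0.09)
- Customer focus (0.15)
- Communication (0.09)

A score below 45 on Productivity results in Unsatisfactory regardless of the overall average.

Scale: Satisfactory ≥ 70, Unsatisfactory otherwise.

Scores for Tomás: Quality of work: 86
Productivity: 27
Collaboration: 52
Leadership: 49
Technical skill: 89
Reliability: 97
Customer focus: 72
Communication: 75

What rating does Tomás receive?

Productivity score 27 < 45: minimum not met.
Weighted total:
  Quality of work 86 × 0.07 = 6.02
  Productivity 27 × 0.08 = 2.16
  Collaboration 52 × 0.2 = 10.4
  Leadership 49 × 0.08 = 3.92
  Technical skill 89 × 0.24 = 21.36
  Reliability 97 × 0.09 = 8.73
  Customer focus 72 × 0.15 = 10.8
  Communication 75 × 0.09 = 6.75
Sum = 70.14
Because the Productivity minimum was not met, the result is Unsatisfactory.

Unsatisfactory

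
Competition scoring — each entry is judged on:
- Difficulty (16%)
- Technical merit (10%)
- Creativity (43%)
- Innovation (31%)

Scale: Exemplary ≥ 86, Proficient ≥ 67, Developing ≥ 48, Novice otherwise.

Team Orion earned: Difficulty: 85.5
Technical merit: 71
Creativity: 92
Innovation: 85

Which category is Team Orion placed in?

Exemplary

Weighted total:
  Difficulty 85.5 × 0.16 = 13.68
  Technical merit 71 × 0.1 = 7.1
  Creativity 92 × 0.43 = 39.56
  Innovation 85 × 0.31 = 26.35
Sum = 86.69
86.69 ≥ 86 → Exemplary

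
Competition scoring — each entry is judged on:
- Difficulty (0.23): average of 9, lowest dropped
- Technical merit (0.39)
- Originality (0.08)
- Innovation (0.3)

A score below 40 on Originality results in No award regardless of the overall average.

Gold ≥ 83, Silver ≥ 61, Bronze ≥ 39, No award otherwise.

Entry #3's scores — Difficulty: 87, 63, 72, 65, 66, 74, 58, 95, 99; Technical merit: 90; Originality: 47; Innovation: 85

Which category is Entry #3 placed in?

Difficulty: drop 58 → average of remaining 8 = 621/8 = 77.625
Originality score 47 ≥ 40: minimum met.
Weighted total:
  Difficulty 77.625 × 0.23 = 17.85375
  Technical merit 90 × 0.39 = 35.1
  Originality 47 × 0.08 = 3.76
  Innovation 85 × 0.3 = 25.5
Sum = 82.21375
82.21375 is ≥ 61 and < 83 → Silver

Silver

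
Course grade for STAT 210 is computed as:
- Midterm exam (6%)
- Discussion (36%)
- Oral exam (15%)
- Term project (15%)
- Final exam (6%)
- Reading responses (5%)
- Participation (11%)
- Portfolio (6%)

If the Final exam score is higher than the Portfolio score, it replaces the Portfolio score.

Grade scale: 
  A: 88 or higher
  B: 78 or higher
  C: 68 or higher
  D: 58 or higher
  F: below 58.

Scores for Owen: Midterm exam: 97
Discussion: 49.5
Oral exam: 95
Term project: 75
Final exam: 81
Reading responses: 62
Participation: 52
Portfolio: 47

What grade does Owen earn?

D

Final exam (81) > Portfolio (47), so Portfolio counts as 81.
Weighted total:
  Midterm exam 97 × 0.06 = 5.82
  Discussion 49.5 × 0.36 = 17.82
  Oral exam 95 × 0.15 = 14.25
  Term project 75 × 0.15 = 11.25
  Final exam 81 × 0.06 = 4.86
  Reading responses 62 × 0.05 = 3.1
  Participation 52 × 0.11 = 5.72
  Portfolio 81 × 0.06 = 4.86
Sum = 67.68
67.68 is ≥ 58 and < 68 → D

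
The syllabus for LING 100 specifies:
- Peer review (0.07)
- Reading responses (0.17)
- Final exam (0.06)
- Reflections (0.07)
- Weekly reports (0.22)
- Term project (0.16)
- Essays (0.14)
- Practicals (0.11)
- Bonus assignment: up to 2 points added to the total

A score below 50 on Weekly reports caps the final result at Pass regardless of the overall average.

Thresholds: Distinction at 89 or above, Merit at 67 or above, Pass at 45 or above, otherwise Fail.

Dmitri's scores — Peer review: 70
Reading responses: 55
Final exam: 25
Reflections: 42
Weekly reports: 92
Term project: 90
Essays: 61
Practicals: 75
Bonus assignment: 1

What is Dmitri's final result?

Merit

Weekly reports score 92 ≥ 50: minimum met.
Weighted total:
  Peer review 70 × 0.07 = 4.9
  Reading responses 55 × 0.17 = 9.35
  Final exam 25 × 0.06 = 1.5
  Reflections 42 × 0.07 = 2.94
  Weekly reports 92 × 0.22 = 20.24
  Term project 90 × 0.16 = 14.4
  Essays 61 × 0.14 = 8.54
  Practicals 75 × 0.11 = 8.25
Sum = 70.12
Bonus assignment: 70.12 + 1 = 71.12
71.12 is ≥ 67 and < 89 → Merit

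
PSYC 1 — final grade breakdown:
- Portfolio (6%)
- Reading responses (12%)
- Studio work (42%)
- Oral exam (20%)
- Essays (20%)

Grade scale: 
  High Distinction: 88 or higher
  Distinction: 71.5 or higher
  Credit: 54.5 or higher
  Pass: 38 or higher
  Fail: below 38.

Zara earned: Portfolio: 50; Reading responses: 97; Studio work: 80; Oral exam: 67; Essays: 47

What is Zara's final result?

Weighted total:
  Portfolio 50 × 0.06 = 3
  Reading responses 97 × 0.12 = 11.64
  Studio work 80 × 0.42 = 33.6
  Oral exam 67 × 0.2 = 13.4
  Essays 47 × 0.2 = 9.4
Sum = 71.04
71.04 is ≥ 54.5 and < 71.5 → Credit

Credit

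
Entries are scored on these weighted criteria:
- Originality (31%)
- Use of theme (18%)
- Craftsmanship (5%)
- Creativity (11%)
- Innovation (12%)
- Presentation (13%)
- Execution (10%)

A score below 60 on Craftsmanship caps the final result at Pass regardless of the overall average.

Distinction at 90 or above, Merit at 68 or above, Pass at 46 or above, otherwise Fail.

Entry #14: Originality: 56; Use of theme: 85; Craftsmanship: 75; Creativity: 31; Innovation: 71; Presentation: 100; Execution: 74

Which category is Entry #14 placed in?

Craftsmanship score 75 ≥ 60: minimum met.
Weighted total:
  Originality 56 × 0.31 = 17.36
  Use of theme 85 × 0.18 = 15.3
  Craftsmanship 75 × 0.05 = 3.75
  Creativity 31 × 0.11 = 3.41
  Innovation 71 × 0.12 = 8.52
  Presentation 100 × 0.13 = 13
  Execution 74 × 0.1 = 7.4
Sum = 68.74
68.74 is ≥ 68 and < 90 → Merit

Merit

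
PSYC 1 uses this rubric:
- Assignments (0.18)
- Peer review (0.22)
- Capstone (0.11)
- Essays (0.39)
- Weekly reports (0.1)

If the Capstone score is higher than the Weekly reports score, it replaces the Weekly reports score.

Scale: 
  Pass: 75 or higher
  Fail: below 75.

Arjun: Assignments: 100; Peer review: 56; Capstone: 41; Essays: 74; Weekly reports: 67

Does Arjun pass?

Capstone (41) ≤ Weekly reports (67), so Weekly reports stays at 67.
Weighted total:
  Assignments 100 × 0.18 = 18
  Peer review 56 × 0.22 = 12.32
  Capstone 41 × 0.11 = 4.51
  Essays 74 × 0.39 = 28.86
  Weekly reports 67 × 0.1 = 6.7
Sum = 70.39
70.39 < 75 → Fail

Fail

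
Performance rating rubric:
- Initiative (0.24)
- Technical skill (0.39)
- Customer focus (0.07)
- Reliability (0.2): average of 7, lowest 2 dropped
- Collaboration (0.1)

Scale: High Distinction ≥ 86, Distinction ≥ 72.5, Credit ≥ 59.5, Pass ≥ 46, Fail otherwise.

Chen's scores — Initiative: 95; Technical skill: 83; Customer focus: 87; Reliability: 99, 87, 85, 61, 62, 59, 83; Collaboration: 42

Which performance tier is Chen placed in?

Distinction

Reliability: drop 59, 61 → average of remaining 5 = 416/5 = 83.2
Weighted total:
  Initiative 95 × 0.24 = 22.8
  Technical skill 83 × 0.39 = 32.37
  Customer focus 87 × 0.07 = 6.09
  Reliability 83.2 × 0.2 = 16.64
  Collaboration 42 × 0.1 = 4.2
Sum = 82.1
82.1 is ≥ 72.5 and < 86 → Distinction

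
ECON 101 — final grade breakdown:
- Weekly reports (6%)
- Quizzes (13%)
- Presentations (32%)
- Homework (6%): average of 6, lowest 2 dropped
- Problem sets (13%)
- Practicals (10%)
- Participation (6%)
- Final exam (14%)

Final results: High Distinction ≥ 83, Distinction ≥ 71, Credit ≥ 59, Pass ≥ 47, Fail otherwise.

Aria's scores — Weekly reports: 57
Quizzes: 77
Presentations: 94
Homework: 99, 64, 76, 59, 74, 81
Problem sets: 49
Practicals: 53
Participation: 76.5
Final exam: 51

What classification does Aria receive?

Homework: drop 59, 64 → average of remaining 4 = 330/4 = 82.5
Weighted total:
  Weekly reports 57 × 0.06 = 3.42
  Quizzes 77 × 0.13 = 10.01
  Presentations 94 × 0.32 = 30.08
  Homework 82.5 × 0.06 = 4.95
  Problem sets 49 × 0.13 = 6.37
  Practicals 53 × 0.1 = 5.3
  Participation 76.5 × 0.06 = 4.59
  Final exam 51 × 0.14 = 7.14
Sum = 71.86
71.86 is ≥ 71 and < 83 → Distinction

Distinction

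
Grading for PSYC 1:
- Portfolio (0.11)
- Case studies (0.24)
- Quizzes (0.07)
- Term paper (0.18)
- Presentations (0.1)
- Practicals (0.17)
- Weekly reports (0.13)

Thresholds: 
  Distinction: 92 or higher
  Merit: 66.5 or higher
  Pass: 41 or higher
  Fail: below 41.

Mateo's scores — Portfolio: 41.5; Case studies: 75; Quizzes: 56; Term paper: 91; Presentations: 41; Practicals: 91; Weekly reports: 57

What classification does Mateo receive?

Weighted total:
  Portfolio 41.5 × 0.11 = 4.565
  Case studies 75 × 0.24 = 18
  Quizzes 56 × 0.07 = 3.92
  Term paper 91 × 0.18 = 16.38
  Presentations 41 × 0.1 = 4.1
  Practicals 91 × 0.17 = 15.47
  Weekly reports 57 × 0.13 = 7.41
Sum = 69.845
69.845 is ≥ 66.5 and < 92 → Merit

Merit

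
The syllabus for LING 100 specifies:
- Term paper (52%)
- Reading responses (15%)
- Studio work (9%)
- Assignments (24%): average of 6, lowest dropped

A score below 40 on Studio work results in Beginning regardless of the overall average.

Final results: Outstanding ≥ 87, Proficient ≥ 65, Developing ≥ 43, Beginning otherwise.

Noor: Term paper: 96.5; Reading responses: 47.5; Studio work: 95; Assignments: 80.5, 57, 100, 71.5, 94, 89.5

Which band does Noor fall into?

Assignments: drop 57 → average of remaining 5 = 435.5/5 = 87.1
Studio work score 95 ≥ 40: minimum met.
Weighted total:
  Term paper 96.5 × 0.52 = 50.18
  Reading responses 47.5 × 0.15 = 7.125
  Studio work 95 × 0.09 = 8.55
  Assignments 87.1 × 0.24 = 20.904
Sum = 86.759
86.759 is ≥ 65 and < 87 → Proficient

Proficient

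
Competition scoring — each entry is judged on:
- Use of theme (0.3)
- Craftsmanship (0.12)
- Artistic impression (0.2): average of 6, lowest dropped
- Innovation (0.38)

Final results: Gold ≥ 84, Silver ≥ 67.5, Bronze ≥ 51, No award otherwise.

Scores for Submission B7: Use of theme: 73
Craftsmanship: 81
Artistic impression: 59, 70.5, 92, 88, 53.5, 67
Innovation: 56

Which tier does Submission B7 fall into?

Silver

Artistic impression: drop 53.5 → average of remaining 5 = 376.5/5 = 75.3
Weighted total:
  Use of theme 73 × 0.3 = 21.9
  Craftsmanship 81 × 0.12 = 9.72
  Artistic impression 75.3 × 0.2 = 15.06
  Innovation 56 × 0.38 = 21.28
Sum = 67.96
67.96 is ≥ 67.5 and < 84 → Silver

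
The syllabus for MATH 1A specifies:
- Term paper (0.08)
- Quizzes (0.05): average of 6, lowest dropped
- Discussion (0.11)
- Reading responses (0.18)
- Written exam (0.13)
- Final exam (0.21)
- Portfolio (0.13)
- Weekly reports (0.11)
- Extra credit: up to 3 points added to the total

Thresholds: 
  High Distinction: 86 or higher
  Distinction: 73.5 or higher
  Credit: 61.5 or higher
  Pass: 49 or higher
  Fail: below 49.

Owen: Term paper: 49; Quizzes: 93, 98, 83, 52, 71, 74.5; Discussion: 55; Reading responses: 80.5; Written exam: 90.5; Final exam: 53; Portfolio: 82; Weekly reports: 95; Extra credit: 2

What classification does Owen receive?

Quizzes: drop 52 → average of remaining 5 = 419.5/5 = 83.9
Weighted total:
  Term paper 49 × 0.08 = 3.92
  Quizzes 83.9 × 0.05 = 4.195
  Discussion 55 × 0.11 = 6.05
  Reading responses 80.5 × 0.18 = 14.49
  Written exam 90.5 × 0.13 = 11.765
  Final exam 53 × 0.21 = 11.13
  Portfolio 82 × 0.13 = 10.66
  Weekly reports 95 × 0.11 = 10.45
Sum = 72.66
Extra credit: 72.66 + 2 = 74.66
74.66 is ≥ 73.5 and < 86 → Distinction

Distinction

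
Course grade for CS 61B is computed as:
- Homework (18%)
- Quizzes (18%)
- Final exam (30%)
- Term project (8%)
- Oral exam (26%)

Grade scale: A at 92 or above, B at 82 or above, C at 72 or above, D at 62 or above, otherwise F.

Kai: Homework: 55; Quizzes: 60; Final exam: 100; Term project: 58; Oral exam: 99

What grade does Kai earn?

C

Weighted total:
  Homework 55 × 0.18 = 9.9
  Quizzes 60 × 0.18 = 10.8
  Final exam 100 × 0.3 = 30
  Term project 58 × 0.08 = 4.64
  Oral exam 99 × 0.26 = 25.74
Sum = 81.08
81.08 is ≥ 72 and < 82 → C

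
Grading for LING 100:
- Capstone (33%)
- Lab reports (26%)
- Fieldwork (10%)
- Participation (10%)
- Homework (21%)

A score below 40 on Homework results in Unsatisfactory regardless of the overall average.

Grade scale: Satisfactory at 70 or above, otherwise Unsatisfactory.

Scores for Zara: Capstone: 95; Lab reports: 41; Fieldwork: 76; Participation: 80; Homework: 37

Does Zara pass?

Unsatisfactory

Homework score 37 < 40: minimum not met.
Weighted total:
  Capstone 95 × 0.33 = 31.35
  Lab reports 41 × 0.26 = 10.66
  Fieldwork 76 × 0.1 = 7.6
  Participation 80 × 0.1 = 8
  Homework 37 × 0.21 = 7.77
Sum = 65.38
Because the Homework minimum was not met, the result is Unsatisfactory.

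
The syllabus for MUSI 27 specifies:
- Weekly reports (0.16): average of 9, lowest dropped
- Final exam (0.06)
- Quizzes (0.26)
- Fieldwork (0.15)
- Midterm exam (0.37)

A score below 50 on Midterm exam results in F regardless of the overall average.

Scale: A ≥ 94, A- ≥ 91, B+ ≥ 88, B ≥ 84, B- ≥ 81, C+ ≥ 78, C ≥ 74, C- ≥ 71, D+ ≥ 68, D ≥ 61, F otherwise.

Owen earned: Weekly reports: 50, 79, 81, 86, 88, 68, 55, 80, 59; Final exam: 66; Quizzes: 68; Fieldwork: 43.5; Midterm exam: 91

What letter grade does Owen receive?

C-

Weekly reports: drop 50 → average of remaining 8 = 596/8 = 74.5
Midterm exam score 91 ≥ 50: minimum met.
Weighted total:
  Weekly reports 74.5 × 0.16 = 11.92
  Final exam 66 × 0.06 = 3.96
  Quizzes 68 × 0.26 = 17.68
  Fieldwork 43.5 × 0.15 = 6.525
  Midterm exam 91 × 0.37 = 33.67
Sum = 73.755
73.755 is ≥ 71 and < 74 → C-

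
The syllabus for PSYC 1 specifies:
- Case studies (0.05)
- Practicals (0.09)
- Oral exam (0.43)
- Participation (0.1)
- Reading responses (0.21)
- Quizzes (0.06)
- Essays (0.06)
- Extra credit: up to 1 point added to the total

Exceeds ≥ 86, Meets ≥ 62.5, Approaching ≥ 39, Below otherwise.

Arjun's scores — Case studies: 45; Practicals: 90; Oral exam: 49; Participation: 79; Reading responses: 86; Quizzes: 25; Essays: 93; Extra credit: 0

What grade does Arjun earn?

Meets

Weighted total:
  Case studies 45 × 0.05 = 2.25
  Practicals 90 × 0.09 = 8.1
  Oral exam 49 × 0.43 = 21.07
  Participation 79 × 0.1 = 7.9
  Reading responses 86 × 0.21 = 18.06
  Quizzes 25 × 0.06 = 1.5
  Essays 93 × 0.06 = 5.58
Sum = 64.46
Extra credit: 64.46 + 0 = 64.46
64.46 is ≥ 62.5 and < 86 → Meets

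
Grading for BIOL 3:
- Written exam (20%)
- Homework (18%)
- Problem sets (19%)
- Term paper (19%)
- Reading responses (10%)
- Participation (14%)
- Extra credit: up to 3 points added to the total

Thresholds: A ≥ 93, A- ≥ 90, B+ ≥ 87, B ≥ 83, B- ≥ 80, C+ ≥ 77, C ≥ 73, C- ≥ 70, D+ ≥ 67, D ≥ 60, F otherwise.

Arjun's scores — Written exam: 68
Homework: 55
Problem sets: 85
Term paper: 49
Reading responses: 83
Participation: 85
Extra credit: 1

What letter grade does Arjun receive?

C-

Weighted total:
  Written exam 68 × 0.2 = 13.6
  Homework 55 × 0.18 = 9.9
  Problem sets 85 × 0.19 = 16.15
  Term paper 49 × 0.19 = 9.31
  Reading responses 83 × 0.1 = 8.3
  Participation 85 × 0.14 = 11.9
Sum = 69.16
Extra credit: 69.16 + 1 = 70.16
70.16 is ≥ 70 and < 73 → C-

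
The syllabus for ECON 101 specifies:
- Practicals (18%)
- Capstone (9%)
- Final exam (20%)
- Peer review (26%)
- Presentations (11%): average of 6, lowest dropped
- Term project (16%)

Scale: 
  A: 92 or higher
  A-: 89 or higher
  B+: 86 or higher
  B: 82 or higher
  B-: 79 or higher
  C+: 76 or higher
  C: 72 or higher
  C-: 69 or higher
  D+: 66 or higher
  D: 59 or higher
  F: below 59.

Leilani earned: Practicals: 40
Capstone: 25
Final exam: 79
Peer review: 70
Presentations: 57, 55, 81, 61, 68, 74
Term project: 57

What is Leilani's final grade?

Presentations: drop 55 → average of remaining 5 = 341/5 = 68.2
Weighted total:
  Practicals 40 × 0.18 = 7.2
  Capstone 25 × 0.09 = 2.25
  Final exam 79 × 0.2 = 15.8
  Peer review 70 × 0.26 = 18.2
  Presentations 68.2 × 0.11 = 7.502
  Term project 57 × 0.16 = 9.12
Sum = 60.072
60.072 is ≥ 59 and < 66 → D

D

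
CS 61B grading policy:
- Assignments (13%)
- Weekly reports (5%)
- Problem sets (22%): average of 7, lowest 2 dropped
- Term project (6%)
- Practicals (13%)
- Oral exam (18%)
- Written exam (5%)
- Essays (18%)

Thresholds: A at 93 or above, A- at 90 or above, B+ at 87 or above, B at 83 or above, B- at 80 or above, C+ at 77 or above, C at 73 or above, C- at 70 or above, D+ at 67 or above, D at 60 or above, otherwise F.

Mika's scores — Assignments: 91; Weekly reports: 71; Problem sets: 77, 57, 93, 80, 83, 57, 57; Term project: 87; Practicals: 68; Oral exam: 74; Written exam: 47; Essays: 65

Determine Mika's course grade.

C

Problem sets: drop 57, 57 → average of remaining 5 = 390/5 = 78
Weighted total:
  Assignments 91 × 0.13 = 11.83
  Weekly reports 71 × 0.05 = 3.55
  Problem sets 78 × 0.22 = 17.16
  Term project 87 × 0.06 = 5.22
  Practicals 68 × 0.13 = 8.84
  Oral exam 74 × 0.18 = 13.32
  Written exam 47 × 0.05 = 2.35
  Essays 65 × 0.18 = 11.7
Sum = 73.97
73.97 is ≥ 73 and < 77 → C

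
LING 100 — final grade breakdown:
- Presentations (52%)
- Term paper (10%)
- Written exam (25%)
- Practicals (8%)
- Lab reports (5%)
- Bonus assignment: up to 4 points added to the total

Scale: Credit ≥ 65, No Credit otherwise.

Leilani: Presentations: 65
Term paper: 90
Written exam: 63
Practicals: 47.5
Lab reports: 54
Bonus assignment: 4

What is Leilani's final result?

Weighted total:
  Presentations 65 × 0.52 = 33.8
  Term paper 90 × 0.1 = 9
  Written exam 63 × 0.25 = 15.75
  Practicals 47.5 × 0.08 = 3.8
  Lab reports 54 × 0.05 = 2.7
Sum = 65.05
Bonus assignment: 65.05 + 4 = 69.05
69.05 ≥ 65 → Credit

Credit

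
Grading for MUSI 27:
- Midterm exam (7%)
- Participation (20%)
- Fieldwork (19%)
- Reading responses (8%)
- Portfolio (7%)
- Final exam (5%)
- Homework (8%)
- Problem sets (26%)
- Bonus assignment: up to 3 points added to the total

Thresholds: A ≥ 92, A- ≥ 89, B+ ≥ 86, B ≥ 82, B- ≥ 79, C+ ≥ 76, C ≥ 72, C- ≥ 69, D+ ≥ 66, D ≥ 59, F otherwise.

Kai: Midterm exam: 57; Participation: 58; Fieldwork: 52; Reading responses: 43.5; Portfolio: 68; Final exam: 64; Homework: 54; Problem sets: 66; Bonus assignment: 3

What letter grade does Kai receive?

Weighted total:
  Midterm exam 57 × 0.07 = 3.99
  Participation 58 × 0.2 = 11.6
  Fieldwork 52 × 0.19 = 9.88
  Reading responses 43.5 × 0.08 = 3.48
  Portfolio 68 × 0.07 = 4.76
  Final exam 64 × 0.05 = 3.2
  Homework 54 × 0.08 = 4.32
  Problem sets 66 × 0.26 = 17.16
Sum = 58.39
Bonus assignment: 58.39 + 3 = 61.39
61.39 is ≥ 59 and < 66 → D

D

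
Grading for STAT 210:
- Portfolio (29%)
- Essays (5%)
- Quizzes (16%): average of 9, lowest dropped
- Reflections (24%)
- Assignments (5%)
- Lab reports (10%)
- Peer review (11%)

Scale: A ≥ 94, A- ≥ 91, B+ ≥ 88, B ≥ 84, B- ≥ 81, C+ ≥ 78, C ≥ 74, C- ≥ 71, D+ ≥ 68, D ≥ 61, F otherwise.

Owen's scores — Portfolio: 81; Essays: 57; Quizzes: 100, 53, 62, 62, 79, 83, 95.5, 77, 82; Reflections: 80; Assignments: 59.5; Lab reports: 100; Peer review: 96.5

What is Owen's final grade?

Quizzes: drop 53 → average of remaining 8 = 640.5/8 = 80.0625
Weighted total:
  Portfolio 81 × 0.29 = 23.49
  Essays 57 × 0.05 = 2.85
  Quizzes 80.0625 × 0.16 = 12.81
  Reflections 80 × 0.24 = 19.2
  Assignments 59.5 × 0.05 = 2.975
  Lab reports 100 × 0.1 = 10
  Peer review 96.5 × 0.11 = 10.615
Sum = 81.94
81.94 is ≥ 81 and < 84 → B-

B-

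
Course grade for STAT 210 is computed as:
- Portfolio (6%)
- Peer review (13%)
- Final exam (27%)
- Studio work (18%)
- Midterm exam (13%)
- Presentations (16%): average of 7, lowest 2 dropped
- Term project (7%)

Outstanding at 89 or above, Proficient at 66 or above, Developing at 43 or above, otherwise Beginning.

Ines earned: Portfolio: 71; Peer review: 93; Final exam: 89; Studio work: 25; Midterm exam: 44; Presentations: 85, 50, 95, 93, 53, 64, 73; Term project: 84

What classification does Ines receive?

Presentations: drop 50, 53 → average of remaining 5 = 410/5 = 82
Weighted total:
  Portfolio 71 × 0.06 = 4.26
  Peer review 93 × 0.13 = 12.09
  Final exam 89 × 0.27 = 24.03
  Studio work 25 × 0.18 = 4.5
  Midterm exam 44 × 0.13 = 5.72
  Presentations 82 × 0.16 = 13.12
  Term project 84 × 0.07 = 5.88
Sum = 69.6
69.6 is ≥ 66 and < 89 → Proficient

Proficient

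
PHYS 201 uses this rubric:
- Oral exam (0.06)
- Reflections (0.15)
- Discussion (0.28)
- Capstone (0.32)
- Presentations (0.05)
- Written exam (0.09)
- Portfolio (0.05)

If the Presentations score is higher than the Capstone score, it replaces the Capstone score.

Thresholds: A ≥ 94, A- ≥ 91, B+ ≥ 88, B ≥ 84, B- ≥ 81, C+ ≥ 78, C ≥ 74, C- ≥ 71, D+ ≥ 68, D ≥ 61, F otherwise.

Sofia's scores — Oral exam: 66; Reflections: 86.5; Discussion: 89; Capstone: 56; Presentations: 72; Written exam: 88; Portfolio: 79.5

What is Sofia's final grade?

C+

Presentations (72) > Capstone (56), so Capstone counts as 72.
Weighted total:
  Oral exam 66 × 0.06 = 3.96
  Reflections 86.5 × 0.15 = 12.975
  Discussion 89 × 0.28 = 24.92
  Capstone 72 × 0.32 = 23.04
  Presentations 72 × 0.05 = 3.6
  Written exam 88 × 0.09 = 7.92
  Portfolio 79.5 × 0.05 = 3.975
Sum = 80.39
80.39 is ≥ 78 and < 81 → C+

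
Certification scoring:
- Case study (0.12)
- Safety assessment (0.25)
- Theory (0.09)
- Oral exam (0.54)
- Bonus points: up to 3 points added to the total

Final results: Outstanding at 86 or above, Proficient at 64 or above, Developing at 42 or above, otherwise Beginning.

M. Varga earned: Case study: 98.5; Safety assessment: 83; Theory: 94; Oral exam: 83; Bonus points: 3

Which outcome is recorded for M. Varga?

Weighted total:
  Case study 98.5 × 0.12 = 11.82
  Safety assessment 83 × 0.25 = 20.75
  Theory 94 × 0.09 = 8.46
  Oral exam 83 × 0.54 = 44.82
Sum = 85.85
Bonus points: 85.85 + 3 = 88.85
88.85 ≥ 86 → Outstanding

Outstanding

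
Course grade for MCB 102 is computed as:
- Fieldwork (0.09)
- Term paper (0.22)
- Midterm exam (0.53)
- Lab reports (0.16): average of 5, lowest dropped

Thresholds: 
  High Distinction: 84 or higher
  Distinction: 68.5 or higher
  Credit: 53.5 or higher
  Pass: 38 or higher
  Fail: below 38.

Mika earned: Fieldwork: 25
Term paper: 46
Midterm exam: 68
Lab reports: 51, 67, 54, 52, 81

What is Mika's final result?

Credit

Lab reports: drop 51 → average of remaining 4 = 254/4 = 63.5
Weighted total:
  Fieldwork 25 × 0.09 = 2.25
  Term paper 46 × 0.22 = 10.12
  Midterm exam 68 × 0.53 = 36.04
  Lab reports 63.5 × 0.16 = 10.16
Sum = 58.57
58.57 is ≥ 53.5 and < 68.5 → Credit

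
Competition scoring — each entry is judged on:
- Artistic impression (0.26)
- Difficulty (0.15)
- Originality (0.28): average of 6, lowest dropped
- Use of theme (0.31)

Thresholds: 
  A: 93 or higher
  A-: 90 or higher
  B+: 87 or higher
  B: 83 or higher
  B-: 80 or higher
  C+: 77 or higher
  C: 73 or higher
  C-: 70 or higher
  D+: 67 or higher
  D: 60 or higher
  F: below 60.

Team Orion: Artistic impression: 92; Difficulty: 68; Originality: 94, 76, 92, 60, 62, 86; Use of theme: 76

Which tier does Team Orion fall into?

Originality: drop 60 → average of remaining 5 = 410/5 = 82
Weighted total:
  Artistic impression 92 × 0.26 = 23.92
  Difficulty 68 × 0.15 = 10.2
  Originality 82 × 0.28 = 22.96
  Use of theme 76 × 0.31 = 23.56
Sum = 80.64
80.64 is ≥ 80 and < 83 → B-

B-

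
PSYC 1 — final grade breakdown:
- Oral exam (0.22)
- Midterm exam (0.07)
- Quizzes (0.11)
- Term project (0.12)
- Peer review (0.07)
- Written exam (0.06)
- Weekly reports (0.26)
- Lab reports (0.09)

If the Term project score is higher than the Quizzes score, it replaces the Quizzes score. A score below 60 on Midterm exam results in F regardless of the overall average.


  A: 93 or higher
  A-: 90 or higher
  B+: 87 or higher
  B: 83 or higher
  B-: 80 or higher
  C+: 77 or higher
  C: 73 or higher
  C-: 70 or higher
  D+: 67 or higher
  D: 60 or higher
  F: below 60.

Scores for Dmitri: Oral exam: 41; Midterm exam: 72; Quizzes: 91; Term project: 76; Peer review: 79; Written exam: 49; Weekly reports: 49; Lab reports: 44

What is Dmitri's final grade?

Term project (76) ≤ Quizzes (91), so Quizzes stays at 91.
Midterm exam score 72 ≥ 60: minimum met.
Weighted total:
  Oral exam 41 × 0.22 = 9.02
  Midterm exam 72 × 0.07 = 5.04
  Quizzes 91 × 0.11 = 10.01
  Term project 76 × 0.12 = 9.12
  Peer review 79 × 0.07 = 5.53
  Written exam 49 × 0.06 = 2.94
  Weekly reports 49 × 0.26 = 12.74
  Lab reports 44 × 0.09 = 3.96
Sum = 58.36
58.36 < 60 → F

F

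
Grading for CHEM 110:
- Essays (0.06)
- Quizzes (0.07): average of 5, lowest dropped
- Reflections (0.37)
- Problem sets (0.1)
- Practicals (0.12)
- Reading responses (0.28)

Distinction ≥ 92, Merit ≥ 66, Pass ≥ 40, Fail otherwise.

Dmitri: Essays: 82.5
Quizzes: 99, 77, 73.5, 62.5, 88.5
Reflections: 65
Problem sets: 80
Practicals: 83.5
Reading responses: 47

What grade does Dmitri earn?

Quizzes: drop 62.5 → average of remaining 4 = 338/4 = 84.5
Weighted total:
  Essays 82.5 × 0.06 = 4.95
  Quizzes 84.5 × 0.07 = 5.915
  Reflections 65 × 0.37 = 24.05
  Problem sets 80 × 0.1 = 8
  Practicals 83.5 × 0.12 = 10.02
  Reading responses 47 × 0.28 = 13.16
Sum = 66.095
66.095 is ≥ 66 and < 92 → Merit

Merit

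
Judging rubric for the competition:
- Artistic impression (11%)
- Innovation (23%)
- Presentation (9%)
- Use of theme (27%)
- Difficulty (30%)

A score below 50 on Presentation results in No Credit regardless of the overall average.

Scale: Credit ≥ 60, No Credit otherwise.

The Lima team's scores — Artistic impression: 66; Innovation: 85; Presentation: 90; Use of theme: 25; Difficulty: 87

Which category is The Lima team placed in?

Presentation score 90 ≥ 50: minimum met.
Weighted total:
  Artistic impression 66 × 0.11 = 7.26
  Innovation 85 × 0.23 = 19.55
  Presentation 90 × 0.09 = 8.1
  Use of theme 25 × 0.27 = 6.75
  Difficulty 87 × 0.3 = 26.1
Sum = 67.76
67.76 ≥ 60 → Credit

Credit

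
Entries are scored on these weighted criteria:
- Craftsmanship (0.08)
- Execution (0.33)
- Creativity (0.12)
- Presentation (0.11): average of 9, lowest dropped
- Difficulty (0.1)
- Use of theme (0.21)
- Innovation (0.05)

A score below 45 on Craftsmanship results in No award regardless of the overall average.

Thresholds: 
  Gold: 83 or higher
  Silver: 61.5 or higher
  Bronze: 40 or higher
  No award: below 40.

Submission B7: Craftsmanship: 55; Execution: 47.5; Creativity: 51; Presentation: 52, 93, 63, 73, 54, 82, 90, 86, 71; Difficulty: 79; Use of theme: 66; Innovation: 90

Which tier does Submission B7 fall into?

Bronze

Presentation: drop 52 → average of remaining 8 = 612/8 = 76.5
Craftsmanship score 55 ≥ 45: minimum met.
Weighted total:
  Craftsmanship 55 × 0.08 = 4.4
  Execution 47.5 × 0.33 = 15.675
  Creativity 51 × 0.12 = 6.12
  Presentation 76.5 × 0.11 = 8.415
  Difficulty 79 × 0.1 = 7.9
  Use of theme 66 × 0.21 = 13.86
  Innovation 90 × 0.05 = 4.5
Sum = 60.87
60.87 is ≥ 40 and < 61.5 → Bronze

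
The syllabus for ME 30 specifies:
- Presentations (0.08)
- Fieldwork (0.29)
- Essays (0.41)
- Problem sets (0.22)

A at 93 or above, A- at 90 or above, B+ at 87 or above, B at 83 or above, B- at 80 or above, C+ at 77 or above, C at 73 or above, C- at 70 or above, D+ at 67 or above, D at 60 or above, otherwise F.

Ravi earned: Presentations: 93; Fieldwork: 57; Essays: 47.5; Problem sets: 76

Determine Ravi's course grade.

Weighted total:
  Presentations 93 × 0.08 = 7.44
  Fieldwork 57 × 0.29 = 16.53
  Essays 47.5 × 0.41 = 19.475
  Problem sets 76 × 0.22 = 16.72
Sum = 60.165
60.165 is ≥ 60 and < 67 → D

D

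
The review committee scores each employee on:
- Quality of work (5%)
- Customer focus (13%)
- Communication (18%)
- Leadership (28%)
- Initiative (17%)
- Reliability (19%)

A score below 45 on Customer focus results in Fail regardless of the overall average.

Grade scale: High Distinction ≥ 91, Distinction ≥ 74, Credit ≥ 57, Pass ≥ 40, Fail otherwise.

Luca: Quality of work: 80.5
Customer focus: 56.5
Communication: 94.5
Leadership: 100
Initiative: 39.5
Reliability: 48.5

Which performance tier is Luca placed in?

Customer focus score 56.5 ≥ 45: minimum met.
Weighted total:
  Quality of work 80.5 × 0.05 = 4.025
  Customer focus 56.5 × 0.13 = 7.345
  Communication 94.5 × 0.18 = 17.01
  Leadership 100 × 0.28 = 28
  Initiative 39.5 × 0.17 = 6.715
  Reliability 48.5 × 0.19 = 9.215
Sum = 72.31
72.31 is ≥ 57 and < 74 → Credit

Credit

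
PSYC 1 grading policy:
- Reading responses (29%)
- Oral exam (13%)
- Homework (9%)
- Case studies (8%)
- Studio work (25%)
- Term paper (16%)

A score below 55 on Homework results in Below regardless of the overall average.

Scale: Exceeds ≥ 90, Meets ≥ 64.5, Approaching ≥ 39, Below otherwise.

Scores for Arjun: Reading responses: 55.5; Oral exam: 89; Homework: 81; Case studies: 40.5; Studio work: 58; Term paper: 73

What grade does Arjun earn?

Approaching

Homework score 81 ≥ 55: minimum met.
Weighted total:
  Reading responses 55.5 × 0.29 = 16.095
  Oral exam 89 × 0.13 = 11.57
  Homework 81 × 0.09 = 7.29
  Case studies 40.5 × 0.08 = 3.24
  Studio work 58 × 0.25 = 14.5
  Term paper 73 × 0.16 = 11.68
Sum = 64.375
64.375 is ≥ 39 and < 64.5 → Approaching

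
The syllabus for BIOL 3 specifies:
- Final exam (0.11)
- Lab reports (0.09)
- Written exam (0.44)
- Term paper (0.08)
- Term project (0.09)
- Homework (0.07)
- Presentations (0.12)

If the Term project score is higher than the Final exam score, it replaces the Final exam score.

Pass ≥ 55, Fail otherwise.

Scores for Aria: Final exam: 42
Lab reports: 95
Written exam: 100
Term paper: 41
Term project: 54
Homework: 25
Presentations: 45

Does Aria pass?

Pass

Term project (54) > Final exam (42), so Final exam counts as 54.
Weighted total:
  Final exam 54 × 0.11 = 5.94
  Lab reports 95 × 0.09 = 8.55
  Written exam 100 × 0.44 = 44
  Term paper 41 × 0.08 = 3.28
  Term project 54 × 0.09 = 4.86
  Homework 25 × 0.07 = 1.75
  Presentations 45 × 0.12 = 5.4
Sum = 73.78
73.78 ≥ 55 → Pass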